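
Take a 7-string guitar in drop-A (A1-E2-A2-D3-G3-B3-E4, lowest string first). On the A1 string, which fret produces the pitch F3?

20

F3 is 20 semitones above the open A1 (A–A#–B–C–…–D#–E–F), so it sits at fret 20.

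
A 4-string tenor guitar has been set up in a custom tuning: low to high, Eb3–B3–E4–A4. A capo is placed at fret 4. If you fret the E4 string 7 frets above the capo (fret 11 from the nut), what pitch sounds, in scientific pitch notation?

Eb5

The capo raises the open E4 by 4 semitones to Ab4; fretting 7 more gives E4 + 4 + 7 = E4 + 11 semitones = Eb5.
(Also written D#.)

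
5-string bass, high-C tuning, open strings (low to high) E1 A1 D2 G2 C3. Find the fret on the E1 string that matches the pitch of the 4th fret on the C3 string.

24

Fret 4 on C3 is MIDI 48 + 4 = 52 (E3). On the E1 string (open MIDI 28), that pitch is 52 − 28 = fret 24.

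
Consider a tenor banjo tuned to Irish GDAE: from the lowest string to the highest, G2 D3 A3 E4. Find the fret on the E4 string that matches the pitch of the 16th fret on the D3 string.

Fret 16 on D3 is MIDI 50 + 16 = 66 (F#4). On the E4 string (open MIDI 64), that pitch is 66 − 64 = fret 2.

2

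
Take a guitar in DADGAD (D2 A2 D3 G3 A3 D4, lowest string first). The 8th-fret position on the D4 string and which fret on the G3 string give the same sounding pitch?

Fret 8 on D4 is MIDI 62 + 8 = 70 (A#4). On the G3 string (open MIDI 55), that pitch is 70 − 55 = fret 15.

15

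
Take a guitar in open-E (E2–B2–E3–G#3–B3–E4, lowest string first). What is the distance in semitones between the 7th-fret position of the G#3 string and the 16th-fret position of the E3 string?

5 semitones

G#3 at fret 7 → D#4 (MIDI 63); E3 at fret 16 → G#4 (MIDI 68).
63 − 68 = -5, so the two pitches are 5 semitones apart, with G#4 the higher.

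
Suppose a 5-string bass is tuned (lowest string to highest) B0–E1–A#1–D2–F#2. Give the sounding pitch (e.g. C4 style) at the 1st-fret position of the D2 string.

The open D2 string plus 1 semitone: D–D#.
No B→C boundary is crossed, so the octave stays at 2.
(Equivalently spelled Eb2.)

D#2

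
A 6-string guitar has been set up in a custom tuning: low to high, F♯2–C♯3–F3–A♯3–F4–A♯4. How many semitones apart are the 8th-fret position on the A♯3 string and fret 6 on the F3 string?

A♯3 at fret 8 → F♯4 (MIDI 66); F3 at fret 6 → B3 (MIDI 59).
66 − 59 = 7, so the two pitches are 7 semitones apart, with F♯4 the higher.

7 semitones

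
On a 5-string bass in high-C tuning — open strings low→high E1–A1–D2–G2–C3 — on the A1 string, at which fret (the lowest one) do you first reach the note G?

From A1, count semitones up the chromatic scale until reaching G: A–A#–B–C–…–F–F#–G — 10 steps.

10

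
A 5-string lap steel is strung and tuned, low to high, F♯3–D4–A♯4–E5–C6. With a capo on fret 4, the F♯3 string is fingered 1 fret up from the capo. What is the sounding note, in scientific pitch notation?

The capo raises the open F♯3 by 4 semitones to A♯3; fretting 1 more gives F♯3 + 4 + 1 = F♯3 + 5 semitones = B3.

B3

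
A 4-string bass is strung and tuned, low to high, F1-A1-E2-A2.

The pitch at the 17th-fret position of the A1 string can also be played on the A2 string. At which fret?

5

Fret 17 on A1 is MIDI 33 + 17 = 50 (D3). On the A2 string (open MIDI 45), that pitch is 50 − 45 = fret 5.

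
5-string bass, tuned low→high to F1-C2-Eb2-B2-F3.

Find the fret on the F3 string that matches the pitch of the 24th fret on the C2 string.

Fret 24 on C2 is MIDI 36 + 24 = 60 (C4). On the F3 string (open MIDI 53), that pitch is 60 − 53 = fret 7.

7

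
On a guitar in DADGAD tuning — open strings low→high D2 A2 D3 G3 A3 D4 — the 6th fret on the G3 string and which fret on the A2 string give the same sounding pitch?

G3 at fret 6 is G3 + 6 semitones = C♯4.
The open A2 string is 10 semitones below the open G3, so the same pitch on the A2 string lies at fret 6 + 10 = 16.

16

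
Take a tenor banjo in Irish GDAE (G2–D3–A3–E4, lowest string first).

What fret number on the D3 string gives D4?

12

D4 is 12 semitones above the open D3 (D–D#–E–F–…–C–C#–D), so it sits at fret 12.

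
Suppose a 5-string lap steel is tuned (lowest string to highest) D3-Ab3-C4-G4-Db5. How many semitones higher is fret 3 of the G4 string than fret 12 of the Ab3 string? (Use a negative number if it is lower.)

G4 at fret 3 → Bb4 (MIDI 70); Ab3 at fret 12 → Ab4 (MIDI 68).
70 − 68 = 2, so the two pitches are 2 semitones apart.

2 semitones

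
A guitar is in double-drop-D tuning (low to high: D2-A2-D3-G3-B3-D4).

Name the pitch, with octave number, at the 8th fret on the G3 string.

D#4

The open G3 string plus 8 semitones: G–G#–A–A#–B–C–C#–D–D#.
The walk passes from B into C once, so the octave number goes from 3 to 4.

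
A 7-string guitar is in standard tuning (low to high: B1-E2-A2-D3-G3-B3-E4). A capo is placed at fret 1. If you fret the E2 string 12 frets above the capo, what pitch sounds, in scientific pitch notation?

F3

The capo raises the open E2 by 1 semitone to F2; fretting 12 more gives E2 + 1 + 12 = E2 + 13 semitones = F3.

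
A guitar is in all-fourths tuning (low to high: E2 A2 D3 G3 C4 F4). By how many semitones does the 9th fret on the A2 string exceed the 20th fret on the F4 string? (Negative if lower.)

-31 semitones

A2 at fret 9 → F#3 (MIDI 54); F4 at fret 20 → C#6 (MIDI 85).
54 − 85 = -31, so the two pitches are 31 semitones apart.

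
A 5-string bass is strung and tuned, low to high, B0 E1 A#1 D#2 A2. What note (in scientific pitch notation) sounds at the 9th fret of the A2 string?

F#3

A2 is MIDI 45. Adding 9 gives 54, which is F#3.
(Equivalently spelled Gb3.)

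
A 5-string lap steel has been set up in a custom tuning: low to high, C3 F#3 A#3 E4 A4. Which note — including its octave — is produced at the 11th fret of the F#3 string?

F4

The open F#3 string plus 11 semitones: F#–G–G#–A–…–D#–E–F.
The walk passes from B into C once, so the octave number goes from 3 to 4.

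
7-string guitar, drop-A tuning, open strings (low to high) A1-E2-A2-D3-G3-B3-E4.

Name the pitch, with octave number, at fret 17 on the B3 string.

The open B3 string plus 17 semitones: B–C–C#–D–…–D–D#–E.
The walk passes from B into C 2 times, so the octave number goes from 3 to 5.

E5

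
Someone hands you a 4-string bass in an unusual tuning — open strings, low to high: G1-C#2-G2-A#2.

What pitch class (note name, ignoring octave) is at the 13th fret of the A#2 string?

Each fret is one semitone, so A#2 + 13 = B.

B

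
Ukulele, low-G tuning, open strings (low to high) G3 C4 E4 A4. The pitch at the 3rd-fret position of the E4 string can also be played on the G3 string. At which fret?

12

E4 at fret 3 is E4 + 3 semitones = G4.
The open G3 string is 9 semitones below the open E4, so the same pitch on the G3 string lies at fret 3 + 9 = 12.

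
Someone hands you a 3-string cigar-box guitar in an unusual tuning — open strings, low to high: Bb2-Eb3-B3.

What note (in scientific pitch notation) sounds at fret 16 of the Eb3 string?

G4

The open Eb3 string plus 16 semitones: Eb–E–F–Gb–…–F–Gb–G.
The walk passes from B into C once, so the octave number goes from 3 to 4.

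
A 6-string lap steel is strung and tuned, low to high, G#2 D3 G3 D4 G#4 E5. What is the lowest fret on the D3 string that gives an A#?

From D3, count semitones up the chromatic scale until reaching A#: D–D#–E–F–F#–G–G#–A–A# — 8 steps.

8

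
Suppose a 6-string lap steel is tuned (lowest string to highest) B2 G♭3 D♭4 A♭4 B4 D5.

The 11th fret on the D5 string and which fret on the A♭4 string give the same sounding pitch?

17

D5 at fret 11 is D5 + 11 semitones = D♭6.
The open A♭4 string is 6 semitones below the open D5, so the same pitch on the A♭4 string lies at fret 11 + 6 = 17.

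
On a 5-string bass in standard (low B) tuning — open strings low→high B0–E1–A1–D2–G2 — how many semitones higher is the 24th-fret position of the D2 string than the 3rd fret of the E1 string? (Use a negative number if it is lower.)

D2 at fret 24 → D4 (MIDI 62); E1 at fret 3 → G1 (MIDI 31).
62 − 31 = 31, so the two pitches are 31 semitones apart.

31 semitones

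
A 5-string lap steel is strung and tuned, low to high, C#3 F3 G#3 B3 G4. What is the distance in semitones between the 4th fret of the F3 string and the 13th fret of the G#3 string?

12 semitones

F3 at fret 4 → A3 (MIDI 57); G#3 at fret 13 → A4 (MIDI 69).
57 − 69 = -12, so the two pitches are 12 semitones apart, with A4 the higher.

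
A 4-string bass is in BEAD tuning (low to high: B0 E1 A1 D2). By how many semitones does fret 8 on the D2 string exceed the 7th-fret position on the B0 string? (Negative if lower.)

16 semitones

D2 at fret 8 → A♯2 (MIDI 46); B0 at fret 7 → F♯1 (MIDI 30).
46 − 30 = 16, so the two pitches are 16 semitones apart.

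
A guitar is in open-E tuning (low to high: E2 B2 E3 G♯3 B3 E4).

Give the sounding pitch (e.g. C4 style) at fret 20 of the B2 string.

G4

Each fret is one semitone, so B2 + 20 = G4.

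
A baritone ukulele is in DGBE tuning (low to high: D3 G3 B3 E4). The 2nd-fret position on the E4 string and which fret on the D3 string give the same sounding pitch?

Fret 2 on E4 is MIDI 64 + 2 = 66 (F♯4). On the D3 string (open MIDI 50), that pitch is 66 − 50 = fret 16.

16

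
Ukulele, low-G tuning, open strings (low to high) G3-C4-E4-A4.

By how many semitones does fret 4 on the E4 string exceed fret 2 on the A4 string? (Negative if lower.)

-3 semitones

E4 at fret 4 → G#4 (MIDI 68); A4 at fret 2 → B4 (MIDI 71).
68 − 71 = -3, so the two pitches are 3 semitones apart.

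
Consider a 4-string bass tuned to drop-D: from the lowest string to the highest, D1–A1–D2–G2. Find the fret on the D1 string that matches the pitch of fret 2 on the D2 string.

Fret 2 on D2 is MIDI 38 + 2 = 40 (E2). On the D1 string (open MIDI 26), that pitch is 40 − 26 = fret 14.

14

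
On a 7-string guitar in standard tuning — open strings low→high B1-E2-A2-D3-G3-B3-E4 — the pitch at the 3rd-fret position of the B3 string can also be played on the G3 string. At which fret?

B3 at fret 3 is B3 + 3 semitones = D4.
The open G3 string is 4 semitones below the open B3, so the same pitch on the G3 string lies at fret 3 + 4 = 7.

7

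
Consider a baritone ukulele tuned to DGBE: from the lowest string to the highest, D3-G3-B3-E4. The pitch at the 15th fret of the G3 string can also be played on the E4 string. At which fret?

G3 at fret 15 is G3 + 15 semitones = A♯4.
The open E4 string is 9 semitones above the open G3, so the same pitch on the E4 string lies at fret 15 − 9 = 6.

6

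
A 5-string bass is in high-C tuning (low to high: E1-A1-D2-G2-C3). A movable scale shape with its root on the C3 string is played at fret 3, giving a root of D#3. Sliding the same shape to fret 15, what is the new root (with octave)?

D#4

Moving from fret 3 to fret 15 shifts the root by 12 semitones.
D#3 up 12 semitones is D#4.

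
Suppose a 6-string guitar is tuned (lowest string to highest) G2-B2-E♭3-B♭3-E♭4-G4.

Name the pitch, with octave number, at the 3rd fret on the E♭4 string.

The open E♭4 string plus 3 semitones: Eb–E–F–Gb.
No B→C boundary is crossed, so the octave stays at 4.
(Equivalently spelled F♯4.)

G♭4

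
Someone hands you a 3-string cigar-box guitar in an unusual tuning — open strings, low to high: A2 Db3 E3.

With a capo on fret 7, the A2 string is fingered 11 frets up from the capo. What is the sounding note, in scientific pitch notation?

Eb4

The capo raises the open A2 by 7 semitones to E3; fretting 11 more gives A2 + 7 + 11 = A2 + 18 semitones = Eb4.
(Also written D#.)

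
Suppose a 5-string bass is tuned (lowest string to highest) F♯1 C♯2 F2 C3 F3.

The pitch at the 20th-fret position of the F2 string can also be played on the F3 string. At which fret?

8

Fret 20 on F2 is MIDI 41 + 20 = 61 (C♯4). On the F3 string (open MIDI 53), that pitch is 61 − 53 = fret 8.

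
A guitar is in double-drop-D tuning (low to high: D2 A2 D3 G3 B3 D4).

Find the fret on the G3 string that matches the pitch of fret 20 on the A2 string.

10

A2 at fret 20 is A2 + 20 semitones = F4.
The open G3 string is 10 semitones above the open A2, so the same pitch on the G3 string lies at fret 20 − 10 = 10.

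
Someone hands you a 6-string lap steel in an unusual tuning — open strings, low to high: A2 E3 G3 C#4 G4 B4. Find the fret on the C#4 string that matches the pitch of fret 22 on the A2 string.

6

A2 at fret 22 is A2 + 22 semitones = G4.
The open C#4 string is 16 semitones above the open A2, so the same pitch on the C#4 string lies at fret 22 − 16 = 6.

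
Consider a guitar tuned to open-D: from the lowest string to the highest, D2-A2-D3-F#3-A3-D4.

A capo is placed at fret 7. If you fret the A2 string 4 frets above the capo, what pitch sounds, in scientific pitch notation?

The capo raises the open A2 by 7 semitones to E3; fretting 4 more gives A2 + 7 + 4 = A2 + 11 semitones = G#3.

G#3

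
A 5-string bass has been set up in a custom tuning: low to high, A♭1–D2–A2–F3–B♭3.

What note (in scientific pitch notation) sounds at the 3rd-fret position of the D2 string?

F2

The open D2 string plus 3 semitones: D–Eb–E–F.
No B→C boundary is crossed, so the octave stays at 2.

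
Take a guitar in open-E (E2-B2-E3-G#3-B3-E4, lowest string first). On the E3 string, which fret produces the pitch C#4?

C#4 is 9 semitones above the open E3 (E–F–F#–G–G#–A–A#–B–C–C#), so it sits at fret 9.

9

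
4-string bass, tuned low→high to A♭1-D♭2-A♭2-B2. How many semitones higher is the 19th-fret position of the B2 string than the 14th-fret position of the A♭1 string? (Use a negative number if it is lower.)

20 semitones

B2 at fret 19 → G♭4 (MIDI 66); A♭1 at fret 14 → B♭2 (MIDI 46).
66 − 46 = 20, so the two pitches are 20 semitones apart.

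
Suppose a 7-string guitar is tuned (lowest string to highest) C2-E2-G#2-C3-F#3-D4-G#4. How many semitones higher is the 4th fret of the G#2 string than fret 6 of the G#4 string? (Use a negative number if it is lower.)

-26 semitones

G#2 at fret 4 → C3 (MIDI 48); G#4 at fret 6 → D5 (MIDI 74).
48 − 74 = -26, so the two pitches are 26 semitones apart.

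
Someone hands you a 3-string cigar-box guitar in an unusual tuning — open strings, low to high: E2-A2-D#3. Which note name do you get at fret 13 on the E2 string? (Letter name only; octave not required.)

The open E2 string plus 13 semitones: E–F–F#–G–…–D#–E–F.

F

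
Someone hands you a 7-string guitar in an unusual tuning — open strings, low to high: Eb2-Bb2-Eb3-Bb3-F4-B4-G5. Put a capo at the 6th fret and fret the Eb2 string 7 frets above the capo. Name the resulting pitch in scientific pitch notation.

The capo raises the open Eb2 by 6 semitones to A2; fretting 7 more gives Eb2 + 6 + 7 = Eb2 + 13 semitones = E3.

E3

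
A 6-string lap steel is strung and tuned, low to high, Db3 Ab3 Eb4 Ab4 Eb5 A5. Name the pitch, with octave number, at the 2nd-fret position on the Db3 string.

Each fret is one semitone, so Db3 + 2 = Eb3.

Eb3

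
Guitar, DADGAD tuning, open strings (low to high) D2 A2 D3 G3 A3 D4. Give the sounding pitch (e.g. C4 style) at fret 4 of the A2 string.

C#3

A2 is MIDI 45. Adding 4 gives 49, which is C#3.
(Equivalently spelled Db3.)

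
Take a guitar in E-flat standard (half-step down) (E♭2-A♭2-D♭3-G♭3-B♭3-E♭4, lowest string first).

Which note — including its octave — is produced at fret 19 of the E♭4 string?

E♭4 is MIDI 63. Adding 19 gives 82, which is B♭5.
(Equivalently spelled A♯5.)

B♭5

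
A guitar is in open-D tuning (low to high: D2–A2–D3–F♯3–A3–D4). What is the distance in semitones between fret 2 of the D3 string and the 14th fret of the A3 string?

19 semitones

D3 at fret 2 → E3 (MIDI 52); A3 at fret 14 → B4 (MIDI 71).
52 − 71 = -19, so the two pitches are 19 semitones apart, with B4 the higher.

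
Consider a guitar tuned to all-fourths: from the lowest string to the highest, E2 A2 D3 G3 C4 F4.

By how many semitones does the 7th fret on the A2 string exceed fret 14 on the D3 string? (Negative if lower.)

-12 semitones

A2 at fret 7 → E3 (MIDI 52); D3 at fret 14 → E4 (MIDI 64).
52 − 64 = -12, so the two pitches are 12 semitones apart.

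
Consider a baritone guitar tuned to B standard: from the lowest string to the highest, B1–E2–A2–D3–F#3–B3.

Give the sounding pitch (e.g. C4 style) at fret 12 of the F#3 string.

F#4

Each fret is one semitone, so F#3 + 12 = F#4.
(Equivalently spelled Gb4.)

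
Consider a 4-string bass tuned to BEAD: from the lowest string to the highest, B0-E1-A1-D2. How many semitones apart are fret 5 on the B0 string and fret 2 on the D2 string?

B0 at fret 5 → E1 (MIDI 28); D2 at fret 2 → E2 (MIDI 40).
28 − 40 = -12, so the two pitches are 12 semitones apart, with E2 the higher.

12 semitones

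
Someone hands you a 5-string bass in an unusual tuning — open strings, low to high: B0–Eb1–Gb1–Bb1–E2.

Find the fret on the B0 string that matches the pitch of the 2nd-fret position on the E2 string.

Fret 2 on E2 is MIDI 40 + 2 = 42 (Gb2). On the B0 string (open MIDI 23), that pitch is 42 − 23 = fret 19.

19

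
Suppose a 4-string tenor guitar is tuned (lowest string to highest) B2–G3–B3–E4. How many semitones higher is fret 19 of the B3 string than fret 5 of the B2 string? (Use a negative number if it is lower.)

26 semitones

B3 at fret 19 → F#5 (MIDI 78); B2 at fret 5 → E3 (MIDI 52).
78 − 52 = 26, so the two pitches are 26 semitones apart.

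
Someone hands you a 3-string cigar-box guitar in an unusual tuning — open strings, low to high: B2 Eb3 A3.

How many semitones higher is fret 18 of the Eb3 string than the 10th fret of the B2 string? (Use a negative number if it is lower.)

12 semitones

Eb3 at fret 18 → A4 (MIDI 69); B2 at fret 10 → A3 (MIDI 57).
69 − 57 = 12, so the two pitches are 12 semitones apart.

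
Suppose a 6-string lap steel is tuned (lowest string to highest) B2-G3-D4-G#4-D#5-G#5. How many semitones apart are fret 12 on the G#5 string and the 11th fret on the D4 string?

G#5 at fret 12 → G#6 (MIDI 92); D4 at fret 11 → C#5 (MIDI 73).
92 − 73 = 19, so the two pitches are 19 semitones apart, with G#6 the higher.

19 semitones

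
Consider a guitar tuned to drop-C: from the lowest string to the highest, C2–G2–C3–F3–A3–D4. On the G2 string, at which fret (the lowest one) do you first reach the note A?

2

From G2, count semitones up the chromatic scale until reaching A: G–G#–A — 2 steps.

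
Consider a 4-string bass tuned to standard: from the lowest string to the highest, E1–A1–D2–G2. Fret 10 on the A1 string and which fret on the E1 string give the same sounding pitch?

A1 at fret 10 is A1 + 10 semitones = G2.
The open E1 string is 5 semitones below the open A1, so the same pitch on the E1 string lies at fret 10 + 5 = 15.

15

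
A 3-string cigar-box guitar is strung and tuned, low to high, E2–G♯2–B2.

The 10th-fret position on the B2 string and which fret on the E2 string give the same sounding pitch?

17

Fret 10 on B2 is MIDI 47 + 10 = 57 (A3). On the E2 string (open MIDI 40), that pitch is 57 − 40 = fret 17.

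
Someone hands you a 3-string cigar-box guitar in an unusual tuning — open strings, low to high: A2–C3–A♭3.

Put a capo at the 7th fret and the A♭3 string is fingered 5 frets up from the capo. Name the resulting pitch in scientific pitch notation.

The capo raises the open A♭3 by 7 semitones to E♭4; fretting 5 more gives A♭3 + 7 + 5 = A♭3 + 12 semitones = A♭4.
(Also written G♯.)

A♭4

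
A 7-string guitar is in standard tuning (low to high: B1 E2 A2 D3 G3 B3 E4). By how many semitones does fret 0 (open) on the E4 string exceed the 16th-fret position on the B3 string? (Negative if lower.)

E4 at fret 0 → E4 (MIDI 64); B3 at fret 16 → D♯5 (MIDI 75).
64 − 75 = -11, so the two pitches are 11 semitones apart.

-11 semitones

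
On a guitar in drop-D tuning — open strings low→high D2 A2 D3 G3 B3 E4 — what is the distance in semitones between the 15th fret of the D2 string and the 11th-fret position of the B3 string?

17 semitones

D2 at fret 15 → F3 (MIDI 53); B3 at fret 11 → A♯4 (MIDI 70).
53 − 70 = -17, so the two pitches are 17 semitones apart, with A♯4 the higher.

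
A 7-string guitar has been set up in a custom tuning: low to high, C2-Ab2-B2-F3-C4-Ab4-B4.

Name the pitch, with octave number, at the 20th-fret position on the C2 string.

C2 is MIDI 36. Adding 20 gives 56, which is Ab3.

Ab3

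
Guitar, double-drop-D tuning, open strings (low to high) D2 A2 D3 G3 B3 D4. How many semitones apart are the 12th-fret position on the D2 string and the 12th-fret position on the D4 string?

D2 at fret 12 → D3 (MIDI 50); D4 at fret 12 → D5 (MIDI 74).
50 − 74 = -24, so the two pitches are 24 semitones apart, with D5 the higher.

24 semitones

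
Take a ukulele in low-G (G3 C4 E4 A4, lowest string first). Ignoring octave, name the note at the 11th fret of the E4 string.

D#

Each fret is one semitone, so E4 + 11 = D#.
(Equivalently spelled Eb.)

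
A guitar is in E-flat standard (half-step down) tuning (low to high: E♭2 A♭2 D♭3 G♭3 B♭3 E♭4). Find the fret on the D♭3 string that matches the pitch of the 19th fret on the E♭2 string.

9

Fret 19 on E♭2 is MIDI 39 + 19 = 58 (B♭3). On the D♭3 string (open MIDI 49), that pitch is 58 − 49 = fret 9.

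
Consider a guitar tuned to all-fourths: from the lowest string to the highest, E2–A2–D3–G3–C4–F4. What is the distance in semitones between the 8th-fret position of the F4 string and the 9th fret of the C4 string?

F4 at fret 8 → C#5 (MIDI 73); C4 at fret 9 → A4 (MIDI 69).
73 − 69 = 4, so the two pitches are 4 semitones apart, with C#5 the higher.

4 semitones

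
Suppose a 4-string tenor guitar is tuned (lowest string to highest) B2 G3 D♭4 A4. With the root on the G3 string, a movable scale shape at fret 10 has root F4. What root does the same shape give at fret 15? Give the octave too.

Moving from fret 10 to fret 15 shifts the root by 5 semitones.
F4 up 5 semitones is B♭4.

B♭4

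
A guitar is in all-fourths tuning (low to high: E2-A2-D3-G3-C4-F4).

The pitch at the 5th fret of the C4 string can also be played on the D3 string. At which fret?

15

C4 at fret 5 is C4 + 5 semitones = F4.
The open D3 string is 10 semitones below the open C4, so the same pitch on the D3 string lies at fret 5 + 10 = 15.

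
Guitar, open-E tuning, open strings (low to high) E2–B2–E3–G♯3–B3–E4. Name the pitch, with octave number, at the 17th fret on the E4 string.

E4 is MIDI 64. Adding 17 gives 81, which is A5.

A5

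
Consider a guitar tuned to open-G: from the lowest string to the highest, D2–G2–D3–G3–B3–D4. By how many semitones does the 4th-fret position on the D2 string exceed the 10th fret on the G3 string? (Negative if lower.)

D2 at fret 4 → F♯2 (MIDI 42); G3 at fret 10 → F4 (MIDI 65).
42 − 65 = -23, so the two pitches are 23 semitones apart.

-23 semitones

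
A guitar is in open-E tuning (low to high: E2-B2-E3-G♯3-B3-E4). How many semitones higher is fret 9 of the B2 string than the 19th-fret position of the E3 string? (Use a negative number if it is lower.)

B2 at fret 9 → G♯3 (MIDI 56); E3 at fret 19 → B4 (MIDI 71).
56 − 71 = -15, so the two pitches are 15 semitones apart.

-15 semitones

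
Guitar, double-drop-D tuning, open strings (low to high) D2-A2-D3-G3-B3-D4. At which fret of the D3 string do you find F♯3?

4

F♯3 is 4 semitones above the open D3 (D–D#–E–F–F#), so it sits at fret 4.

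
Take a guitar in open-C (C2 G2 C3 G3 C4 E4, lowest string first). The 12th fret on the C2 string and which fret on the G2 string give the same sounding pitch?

5

C2 at fret 12 is C2 + 12 semitones = C3.
The open G2 string is 7 semitones above the open C2, so the same pitch on the G2 string lies at fret 12 − 7 = 5.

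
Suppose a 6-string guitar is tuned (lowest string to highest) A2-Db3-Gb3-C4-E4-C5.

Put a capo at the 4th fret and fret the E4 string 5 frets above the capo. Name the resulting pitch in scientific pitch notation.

Db5

The capo raises the open E4 by 4 semitones to Ab4; fretting 5 more gives E4 + 4 + 5 = E4 + 9 semitones = Db5.
(Also written C#.)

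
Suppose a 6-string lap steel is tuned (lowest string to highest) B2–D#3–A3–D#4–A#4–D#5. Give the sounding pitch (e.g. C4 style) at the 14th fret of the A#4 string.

The open A#4 string plus 14 semitones: A#–B–C–C#–…–A#–B–C.
The walk passes from B into C 2 times, so the octave number goes from 4 to 6.

C6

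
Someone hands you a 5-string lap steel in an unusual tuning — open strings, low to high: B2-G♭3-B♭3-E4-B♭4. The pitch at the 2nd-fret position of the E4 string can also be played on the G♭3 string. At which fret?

E4 at fret 2 is E4 + 2 semitones = G♭4.
The open G♭3 string is 10 semitones below the open E4, so the same pitch on the G♭3 string lies at fret 2 + 10 = 12.

12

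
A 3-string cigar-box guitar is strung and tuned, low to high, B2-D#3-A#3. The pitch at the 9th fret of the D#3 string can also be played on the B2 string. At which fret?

D#3 at fret 9 is D#3 + 9 semitones = C4.
The open B2 string is 4 semitones below the open D#3, so the same pitch on the B2 string lies at fret 9 + 4 = 13.

13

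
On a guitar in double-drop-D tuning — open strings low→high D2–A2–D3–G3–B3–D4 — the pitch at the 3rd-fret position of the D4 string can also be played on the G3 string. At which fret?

10

D4 at fret 3 is D4 + 3 semitones = F4.
The open G3 string is 7 semitones below the open D4, so the same pitch on the G3 string lies at fret 3 + 7 = 10.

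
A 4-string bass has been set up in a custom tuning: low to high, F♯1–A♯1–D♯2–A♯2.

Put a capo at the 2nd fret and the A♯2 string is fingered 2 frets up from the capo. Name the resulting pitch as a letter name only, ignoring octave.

The capo raises the open A♯2 by 2 semitones to C3; fretting 2 more gives A♯2 + 2 + 2 = A♯2 + 4 semitones, landing on D.

D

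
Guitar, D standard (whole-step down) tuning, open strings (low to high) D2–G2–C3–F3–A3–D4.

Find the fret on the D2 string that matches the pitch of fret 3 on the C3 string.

13

C3 at fret 3 is C3 + 3 semitones = D#3.
The open D2 string is 10 semitones below the open C3, so the same pitch on the D2 string lies at fret 3 + 10 = 13.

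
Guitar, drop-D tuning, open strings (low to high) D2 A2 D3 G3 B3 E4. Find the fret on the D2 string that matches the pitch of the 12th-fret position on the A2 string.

19

A2 at fret 12 is A2 + 12 semitones = A3.
The open D2 string is 7 semitones below the open A2, so the same pitch on the D2 string lies at fret 12 + 7 = 19.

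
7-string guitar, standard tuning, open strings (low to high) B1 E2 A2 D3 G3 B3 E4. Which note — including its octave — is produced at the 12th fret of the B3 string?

B3 is MIDI 59. Adding 12 gives 71, which is B4.

B4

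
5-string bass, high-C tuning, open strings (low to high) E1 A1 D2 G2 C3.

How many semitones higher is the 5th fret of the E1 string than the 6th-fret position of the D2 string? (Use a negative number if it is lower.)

E1 at fret 5 → A1 (MIDI 33); D2 at fret 6 → G#2 (MIDI 44).
33 − 44 = -11, so the two pitches are 11 semitones apart.

-11 semitones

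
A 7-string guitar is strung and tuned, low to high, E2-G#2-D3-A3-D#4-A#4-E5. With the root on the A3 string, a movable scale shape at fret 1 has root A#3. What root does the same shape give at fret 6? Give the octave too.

D#4

Moving from fret 1 to fret 6 shifts the root by 5 semitones.
A#3 up 5 semitones is D#4.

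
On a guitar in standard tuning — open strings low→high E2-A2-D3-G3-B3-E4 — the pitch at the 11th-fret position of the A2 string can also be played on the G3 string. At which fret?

Fret 11 on A2 is MIDI 45 + 11 = 56 (G#3). On the G3 string (open MIDI 55), that pitch is 56 − 55 = fret 1.

1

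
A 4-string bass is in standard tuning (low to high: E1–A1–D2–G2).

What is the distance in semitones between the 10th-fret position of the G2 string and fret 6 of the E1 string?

19 semitones

G2 at fret 10 → F3 (MIDI 53); E1 at fret 6 → A#1 (MIDI 34).
53 − 34 = 19, so the two pitches are 19 semitones apart, with F3 the higher.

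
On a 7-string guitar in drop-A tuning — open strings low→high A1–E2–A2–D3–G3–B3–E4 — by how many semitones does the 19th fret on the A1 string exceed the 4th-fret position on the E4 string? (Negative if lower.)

A1 at fret 19 → E3 (MIDI 52); E4 at fret 4 → G#4 (MIDI 68).
52 − 68 = -16, so the two pitches are 16 semitones apart.

-16 semitones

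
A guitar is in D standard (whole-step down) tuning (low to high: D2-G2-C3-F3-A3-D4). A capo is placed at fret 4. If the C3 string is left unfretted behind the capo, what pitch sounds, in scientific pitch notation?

The capo raises the open C3 by 4 semitones to E3; fretting 0 more gives C3 + 4 + 0 = C3 + 4 semitones = E3.

E3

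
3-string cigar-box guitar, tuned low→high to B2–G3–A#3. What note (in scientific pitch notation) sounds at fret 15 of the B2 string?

B2 is MIDI 47. Adding 15 gives 62, which is D4.

D4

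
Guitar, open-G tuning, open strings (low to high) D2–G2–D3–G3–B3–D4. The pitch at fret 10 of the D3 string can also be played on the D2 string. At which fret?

Fret 10 on D3 is MIDI 50 + 10 = 60 (C4). On the D2 string (open MIDI 38), that pitch is 60 − 38 = fret 22.

22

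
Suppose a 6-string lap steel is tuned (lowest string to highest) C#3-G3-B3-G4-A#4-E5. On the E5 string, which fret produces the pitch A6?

17

A6 is 17 semitones above the open E5 (E–F–F#–G–…–G–G#–A), so it sits at fret 17.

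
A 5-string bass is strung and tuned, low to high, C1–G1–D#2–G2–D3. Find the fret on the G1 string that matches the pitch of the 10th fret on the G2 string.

G2 at fret 10 is G2 + 10 semitones = F3.
The open G1 string is 12 semitones below the open G2, so the same pitch on the G1 string lies at fret 10 + 12 = 22.

22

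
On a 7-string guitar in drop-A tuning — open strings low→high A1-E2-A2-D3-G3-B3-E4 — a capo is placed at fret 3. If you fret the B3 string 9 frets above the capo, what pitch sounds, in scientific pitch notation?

B4

The capo raises the open B3 by 3 semitones to D4; fretting 9 more gives B3 + 3 + 9 = B3 + 12 semitones = B4.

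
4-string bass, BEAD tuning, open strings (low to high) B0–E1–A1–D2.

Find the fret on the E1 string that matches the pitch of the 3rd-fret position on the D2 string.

Fret 3 on D2 is MIDI 38 + 3 = 41 (F2). On the E1 string (open MIDI 28), that pitch is 41 − 28 = fret 13.

13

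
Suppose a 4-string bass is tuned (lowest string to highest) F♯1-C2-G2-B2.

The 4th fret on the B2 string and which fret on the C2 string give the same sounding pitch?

15

B2 at fret 4 is B2 + 4 semitones = D♯3.
The open C2 string is 11 semitones below the open B2, so the same pitch on the C2 string lies at fret 4 + 11 = 15.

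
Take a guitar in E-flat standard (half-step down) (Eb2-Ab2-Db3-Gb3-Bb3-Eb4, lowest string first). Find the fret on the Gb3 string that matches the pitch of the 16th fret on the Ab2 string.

6

Ab2 at fret 16 is Ab2 + 16 semitones = C4.
The open Gb3 string is 10 semitones above the open Ab2, so the same pitch on the Gb3 string lies at fret 16 − 10 = 6.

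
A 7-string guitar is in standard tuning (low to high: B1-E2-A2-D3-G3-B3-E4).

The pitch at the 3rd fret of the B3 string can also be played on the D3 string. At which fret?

12

Fret 3 on B3 is MIDI 59 + 3 = 62 (D4). On the D3 string (open MIDI 50), that pitch is 62 − 50 = fret 12.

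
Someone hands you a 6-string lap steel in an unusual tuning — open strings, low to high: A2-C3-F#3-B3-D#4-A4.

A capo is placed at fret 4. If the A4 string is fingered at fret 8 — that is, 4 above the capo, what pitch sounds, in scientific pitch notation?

F5

The capo raises the open A4 by 4 semitones to C#5; fretting 4 more gives A4 + 4 + 4 = A4 + 8 semitones = F5.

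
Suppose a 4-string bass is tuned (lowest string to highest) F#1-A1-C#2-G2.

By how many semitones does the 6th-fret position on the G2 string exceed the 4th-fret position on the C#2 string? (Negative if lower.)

G2 at fret 6 → C#3 (MIDI 49); C#2 at fret 4 → F2 (MIDI 41).
49 − 41 = 8, so the two pitches are 8 semitones apart.

8 semitones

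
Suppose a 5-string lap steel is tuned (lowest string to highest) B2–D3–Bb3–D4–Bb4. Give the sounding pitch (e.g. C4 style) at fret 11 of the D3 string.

Db4

Each fret is one semitone, so D3 + 11 = Db4.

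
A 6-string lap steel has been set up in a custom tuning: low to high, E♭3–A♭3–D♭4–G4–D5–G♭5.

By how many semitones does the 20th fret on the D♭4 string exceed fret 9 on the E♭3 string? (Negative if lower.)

D♭4 at fret 20 → A5 (MIDI 81); E♭3 at fret 9 → C4 (MIDI 60).
81 − 60 = 21, so the two pitches are 21 semitones apart.

21 semitones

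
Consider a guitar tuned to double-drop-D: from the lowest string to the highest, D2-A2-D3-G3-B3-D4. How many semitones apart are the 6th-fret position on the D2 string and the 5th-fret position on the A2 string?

D2 at fret 6 → G#2 (MIDI 44); A2 at fret 5 → D3 (MIDI 50).
44 − 50 = -6, so the two pitches are 6 semitones apart, with D3 the higher.

6 semitones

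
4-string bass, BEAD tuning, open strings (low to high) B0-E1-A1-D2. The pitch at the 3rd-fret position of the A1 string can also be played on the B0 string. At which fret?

A1 at fret 3 is A1 + 3 semitones = C2.
The open B0 string is 10 semitones below the open A1, so the same pitch on the B0 string lies at fret 3 + 10 = 13.

13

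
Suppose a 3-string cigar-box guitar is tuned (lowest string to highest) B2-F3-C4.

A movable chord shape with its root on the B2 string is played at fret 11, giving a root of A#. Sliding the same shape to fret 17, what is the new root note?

Moving from fret 11 to fret 17 shifts the root by 6 semitones.
A# up 6 semitones is E.

E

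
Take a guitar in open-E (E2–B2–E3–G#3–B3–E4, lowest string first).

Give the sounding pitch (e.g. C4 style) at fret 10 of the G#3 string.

G#3 is MIDI 56. Adding 10 gives 66, which is F#4.

F#4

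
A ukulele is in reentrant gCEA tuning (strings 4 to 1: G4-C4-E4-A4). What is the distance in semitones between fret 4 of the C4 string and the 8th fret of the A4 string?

13 semitones

C4 at fret 4 → E4 (MIDI 64); A4 at fret 8 → F5 (MIDI 77).
64 − 77 = -13, so the two pitches are 13 semitones apart, with F5 the higher.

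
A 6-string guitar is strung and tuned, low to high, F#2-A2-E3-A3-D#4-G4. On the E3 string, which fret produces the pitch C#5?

C#5 is 21 semitones above the open E3 (E–F–F#–G–…–B–C–C#), so it sits at fret 21.

21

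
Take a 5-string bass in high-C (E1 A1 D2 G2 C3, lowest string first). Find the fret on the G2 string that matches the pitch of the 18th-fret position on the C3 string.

Fret 18 on C3 is MIDI 48 + 18 = 66 (F#4). On the G2 string (open MIDI 43), that pitch is 66 − 43 = fret 23.

23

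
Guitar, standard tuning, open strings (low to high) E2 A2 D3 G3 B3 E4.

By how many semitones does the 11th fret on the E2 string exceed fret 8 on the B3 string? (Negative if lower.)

E2 at fret 11 → D#3 (MIDI 51); B3 at fret 8 → G4 (MIDI 67).
51 − 67 = -16, so the two pitches are 16 semitones apart.

-16 semitones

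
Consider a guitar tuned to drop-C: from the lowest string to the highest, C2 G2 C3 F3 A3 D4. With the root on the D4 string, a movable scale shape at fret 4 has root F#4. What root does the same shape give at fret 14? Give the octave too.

Moving from fret 4 to fret 14 shifts the root by 10 semitones.
F#4 up 10 semitones is E5.

E5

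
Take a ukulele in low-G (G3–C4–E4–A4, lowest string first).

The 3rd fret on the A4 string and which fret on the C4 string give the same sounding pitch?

A4 at fret 3 is A4 + 3 semitones = C5.
The open C4 string is 9 semitones below the open A4, so the same pitch on the C4 string lies at fret 3 + 9 = 12.

12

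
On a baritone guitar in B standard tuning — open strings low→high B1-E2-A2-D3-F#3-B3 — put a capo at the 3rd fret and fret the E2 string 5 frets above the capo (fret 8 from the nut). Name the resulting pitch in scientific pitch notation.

C3

The capo raises the open E2 by 3 semitones to G2; fretting 5 more gives E2 + 3 + 5 = E2 + 8 semitones = C3.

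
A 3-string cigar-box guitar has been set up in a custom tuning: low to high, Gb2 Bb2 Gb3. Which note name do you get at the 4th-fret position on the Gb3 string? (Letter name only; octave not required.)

Each fret is one semitone, so Gb3 + 4 = Bb.

Bb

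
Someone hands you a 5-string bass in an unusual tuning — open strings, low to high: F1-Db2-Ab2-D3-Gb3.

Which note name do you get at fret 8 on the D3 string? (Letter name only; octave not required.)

Bb

D3 is MIDI 50. Adding 8 gives 58; 58 mod 12 = 10, i.e. Bb.
(Equivalently spelled A#.)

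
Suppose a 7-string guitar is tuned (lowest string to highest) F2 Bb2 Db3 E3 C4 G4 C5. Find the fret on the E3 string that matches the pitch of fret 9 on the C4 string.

C4 at fret 9 is C4 + 9 semitones = A4.
The open E3 string is 8 semitones below the open C4, so the same pitch on the E3 string lies at fret 9 + 8 = 17.

17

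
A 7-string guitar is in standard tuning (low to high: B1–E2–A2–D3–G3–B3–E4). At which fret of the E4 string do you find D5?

10

D5 is 10 semitones above the open E4 (E–F–F#–G–…–C–C#–D), so it sits at fret 10.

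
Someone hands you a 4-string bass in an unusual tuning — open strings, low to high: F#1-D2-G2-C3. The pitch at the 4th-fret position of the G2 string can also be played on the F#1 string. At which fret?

G2 at fret 4 is G2 + 4 semitones = B2.
The open F#1 string is 13 semitones below the open G2, so the same pitch on the F#1 string lies at fret 4 + 13 = 17.

17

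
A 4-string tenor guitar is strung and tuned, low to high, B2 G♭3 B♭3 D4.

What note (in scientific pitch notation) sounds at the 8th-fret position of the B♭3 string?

G♭4

The open B♭3 string plus 8 semitones: Bb–B–C–Db–D–Eb–E–F–Gb.
The walk passes from B into C once, so the octave number goes from 3 to 4.
(Equivalently spelled F♯4.)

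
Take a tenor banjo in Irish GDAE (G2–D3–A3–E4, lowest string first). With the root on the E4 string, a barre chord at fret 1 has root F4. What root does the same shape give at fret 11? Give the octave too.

D#5

Moving from fret 1 to fret 11 shifts the root by 10 semitones.
F4 up 10 semitones is D#5.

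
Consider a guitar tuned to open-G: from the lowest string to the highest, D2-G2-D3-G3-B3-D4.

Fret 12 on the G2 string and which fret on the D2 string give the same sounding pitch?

17

Fret 12 on G2 is MIDI 43 + 12 = 55 (G3). On the D2 string (open MIDI 38), that pitch is 55 − 38 = fret 17.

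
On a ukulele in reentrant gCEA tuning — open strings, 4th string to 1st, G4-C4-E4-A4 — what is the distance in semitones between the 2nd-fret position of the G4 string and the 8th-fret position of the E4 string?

G4 at fret 2 → A4 (MIDI 69); E4 at fret 8 → C5 (MIDI 72).
69 − 72 = -3, so the two pitches are 3 semitones apart, with C5 the higher.

3 semitones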